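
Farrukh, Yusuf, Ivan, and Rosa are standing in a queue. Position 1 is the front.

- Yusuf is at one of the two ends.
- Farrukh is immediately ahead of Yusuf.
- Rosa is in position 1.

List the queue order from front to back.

Rosa, Ivan, Farrukh, Yusuf

From clue 1: Yusuf is in {1,4}.
From clues 1–2: Farrukh → position 3, Yusuf → position 4.
From clues 1–3: Rosa → position 1, Ivan → position 2.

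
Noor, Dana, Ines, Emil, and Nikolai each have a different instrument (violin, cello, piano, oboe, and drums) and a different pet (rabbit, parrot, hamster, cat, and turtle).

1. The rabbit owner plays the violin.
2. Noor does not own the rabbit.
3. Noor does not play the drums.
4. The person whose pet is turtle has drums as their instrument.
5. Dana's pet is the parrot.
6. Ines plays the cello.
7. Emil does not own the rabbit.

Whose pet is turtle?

Emil

With clues 1–4, Noor is impossible for the one with pet turtle.
With clues 1–5, Dana is impossible for the one with pet turtle.
With clues 1–6, Ines is impossible for the one with pet turtle.
With clues 1–7, Nikolai is impossible for the one with pet turtle.
That leaves Emil.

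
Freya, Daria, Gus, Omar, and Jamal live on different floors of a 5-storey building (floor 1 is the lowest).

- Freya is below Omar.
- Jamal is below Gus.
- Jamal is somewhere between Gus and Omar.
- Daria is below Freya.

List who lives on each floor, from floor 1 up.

Daria, Freya, Omar, Jamal, Gus

From clue 1: Freya is in {1,2,3,4}.
From clues 1–3: Freya is in {1,2}.
From clues 1–4: Daria → floor 1, Freya → floor 2, Omar → floor 3, Jamal → floor 4, Gus → floor 5.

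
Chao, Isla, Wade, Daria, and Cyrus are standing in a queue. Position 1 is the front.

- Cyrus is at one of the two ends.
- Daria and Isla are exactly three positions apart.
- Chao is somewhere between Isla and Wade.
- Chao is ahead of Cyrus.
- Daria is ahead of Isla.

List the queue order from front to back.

Daria, Wade, Chao, Isla, Cyrus

From clue 1: Cyrus is in {1,5}.
From clues 1–4: Cyrus → position 5.
From clues 1–5: Daria → position 1, Wade → position 2, Chao → position 3, Isla → position 4.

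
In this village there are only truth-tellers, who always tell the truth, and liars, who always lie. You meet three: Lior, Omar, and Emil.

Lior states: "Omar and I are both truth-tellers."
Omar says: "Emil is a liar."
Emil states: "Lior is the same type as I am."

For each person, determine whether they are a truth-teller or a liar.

Lior: truth-teller, Omar: truth-teller, Emil: liar

Consider Lior. Suppose Lior is a liar.
Then whichever role Emil has, Emil's statement has the wrong truth value — contradiction.
So Lior is a truth-teller.
Consider Omar. Suppose Omar is a liar.
Then Lior's statement comes out false, contradicting Lior being a truth-teller.
So Omar is a truth-teller.
Consider Emil. Suppose Emil is a truth-teller.
Then Omar's statement comes out false, contradicting Omar being a truth-teller.
So Emil is a liar.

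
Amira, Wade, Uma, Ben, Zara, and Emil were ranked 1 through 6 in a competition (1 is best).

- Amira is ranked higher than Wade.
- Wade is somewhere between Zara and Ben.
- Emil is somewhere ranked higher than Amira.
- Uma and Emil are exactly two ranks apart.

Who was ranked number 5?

Wade

With clues 1–2, Amira is ruled out for rank 5.
With clues 1–3, Emil is ruled out for rank 5.
With clues 1–4, Ben, Uma, and Zara are ruled out for rank 5.
So rank 5 is Wade.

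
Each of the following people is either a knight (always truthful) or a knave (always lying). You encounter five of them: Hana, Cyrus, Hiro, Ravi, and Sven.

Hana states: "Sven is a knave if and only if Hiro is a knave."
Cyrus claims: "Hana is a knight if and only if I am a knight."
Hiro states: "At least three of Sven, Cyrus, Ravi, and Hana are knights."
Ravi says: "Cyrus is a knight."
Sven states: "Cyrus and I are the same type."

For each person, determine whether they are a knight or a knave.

Hana: knight, Cyrus: knight, Hiro: knight, Ravi: knight, Sven: knight

Consider Hana. Suppose Hana is a knave.
Then whichever role Cyrus has, Cyrus's statement has the wrong truth value — contradiction.
So Hana is a knight.
Consider Cyrus. Suppose Cyrus is a knave.
Then whichever role Sven has, Sven's statement has the wrong truth value — contradiction.
So Cyrus is a knight.
With that fixed, Ravi's statement is true, so Ravi is a knight.
With that fixed, Hiro's statement is true, so Hiro is a knight.
Consider Sven. Suppose Sven is a knave.
Then Hana's statement comes out false, contradicting Hana being a knight.
So Sven is a knight.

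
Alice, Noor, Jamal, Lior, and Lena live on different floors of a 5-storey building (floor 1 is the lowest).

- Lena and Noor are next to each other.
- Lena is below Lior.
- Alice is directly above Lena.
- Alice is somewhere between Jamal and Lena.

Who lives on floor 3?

Alice

With clues 1–3, Jamal, Lior, and Noor are ruled out for floor 3.
With clues 1–4, Lena is ruled out for floor 3.
So floor 3 is Alice.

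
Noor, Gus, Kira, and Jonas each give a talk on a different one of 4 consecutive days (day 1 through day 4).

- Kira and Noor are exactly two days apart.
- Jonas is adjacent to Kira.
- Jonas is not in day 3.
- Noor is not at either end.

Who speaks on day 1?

With clues 1–3, Gus is ruled out for day 1.
With clues 1–4, Jonas and Noor are ruled out for day 1.
So day 1 is Kira.

Kira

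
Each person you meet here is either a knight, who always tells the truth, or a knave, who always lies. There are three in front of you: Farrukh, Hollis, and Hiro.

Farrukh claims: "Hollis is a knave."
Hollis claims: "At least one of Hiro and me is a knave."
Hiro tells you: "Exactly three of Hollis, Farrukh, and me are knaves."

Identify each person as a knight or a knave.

Consider Farrukh. Suppose Farrukh is a knight.
Then no assignment of the remaining roles makes every statement match its speaker's type — contradiction.
So Farrukh is a knave.
Consider Hollis. Suppose Hollis is a knave.
Then Farrukh's statement comes out true, contradicting Farrukh being a knave.
So Hollis is a knight.
With that fixed, Hiro's statement is false, so Hiro is a knave.

Farrukh: knave, Hollis: knight, Hiro: knave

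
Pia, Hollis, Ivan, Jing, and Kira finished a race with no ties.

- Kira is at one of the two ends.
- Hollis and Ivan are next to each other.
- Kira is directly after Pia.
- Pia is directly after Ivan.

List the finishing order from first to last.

From clue 1: Kira is in {1,5}.
From clues 1–3: Pia → place 4, Kira → place 5.
From clues 1–4: Jing → place 1, Hollis → place 2, Ivan → place 3.

Jing, Hollis, Ivan, Pia, Kira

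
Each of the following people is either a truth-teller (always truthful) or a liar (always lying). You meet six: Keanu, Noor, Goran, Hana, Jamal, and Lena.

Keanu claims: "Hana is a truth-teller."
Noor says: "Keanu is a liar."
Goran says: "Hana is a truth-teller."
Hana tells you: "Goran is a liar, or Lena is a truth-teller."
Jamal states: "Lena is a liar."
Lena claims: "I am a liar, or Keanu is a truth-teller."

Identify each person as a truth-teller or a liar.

Consider Keanu. Suppose Keanu is a liar.
Then whichever role Lena has, Lena's statement has the wrong truth value — contradiction.
So Keanu is a truth-teller.
With that fixed, Noor's statement is false, so Noor is a liar.
With that fixed, Lena's statement is true, so Lena is a truth-teller.
With that fixed, Hana's statement is true, so Hana is a truth-teller.
With that fixed, Jamal's statement is false, so Jamal is a liar.
With that fixed, Goran's statement is true, so Goran is a truth-teller.

Keanu: truth-teller, Noor: liar, Goran: truth-teller, Hana: truth-teller, Jamal: liar, Lena: truth-teller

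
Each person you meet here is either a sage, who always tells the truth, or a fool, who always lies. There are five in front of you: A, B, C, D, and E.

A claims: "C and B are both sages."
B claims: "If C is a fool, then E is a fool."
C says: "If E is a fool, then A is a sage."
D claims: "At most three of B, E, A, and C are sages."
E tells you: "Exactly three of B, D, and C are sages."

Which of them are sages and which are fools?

A: fool, B: sage, C: fool, D: sage, E: fool

Consider A. Suppose A is a sage.
Then no assignment of the remaining roles makes every statement match its speaker's type — contradiction.
So A is a fool.
With that fixed, D's statement is true, so D is a sage.
Consider B. Suppose B is a fool.
Then no assignment of the remaining roles makes every statement match its speaker's type — contradiction.
So B is a sage.
Consider C. Suppose C is a sage.
Then A's statement comes out true, contradicting A being a fool.
So C is a fool.
With that fixed, E's statement is false, so E is a fool.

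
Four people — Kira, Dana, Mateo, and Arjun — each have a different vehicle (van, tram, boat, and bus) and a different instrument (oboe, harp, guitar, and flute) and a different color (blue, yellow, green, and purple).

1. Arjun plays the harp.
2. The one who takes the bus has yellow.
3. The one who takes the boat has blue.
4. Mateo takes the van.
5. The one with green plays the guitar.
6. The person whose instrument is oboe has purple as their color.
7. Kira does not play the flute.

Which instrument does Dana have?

Clue 1 rules out harp for Dana's instrument.
With clues 1–7, guitar and oboe are impossible for Dana's instrument.
That leaves flute.

flute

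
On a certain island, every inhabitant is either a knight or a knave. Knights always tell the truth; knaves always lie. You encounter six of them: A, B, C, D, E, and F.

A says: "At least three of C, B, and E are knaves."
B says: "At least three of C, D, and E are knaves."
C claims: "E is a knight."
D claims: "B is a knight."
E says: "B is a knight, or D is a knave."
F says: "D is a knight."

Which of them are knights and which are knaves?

A: knave, B: knave, C: knight, D: knave, E: knight, F: knave

Consider A. Suppose A is a knight.
Then no assignment of the remaining roles makes every statement match its speaker's type — contradiction.
So A is a knave.
Consider B. Suppose B is a knight.
Then no assignment of the remaining roles makes every statement match its speaker's type — contradiction.
So B is a knave.
With that fixed, D's statement is false, so D is a knave.
With that fixed, E's statement is true, so E is a knight.
With that fixed, F's statement is false, so F is a knave.
With that fixed, C's statement is true, so C is a knight.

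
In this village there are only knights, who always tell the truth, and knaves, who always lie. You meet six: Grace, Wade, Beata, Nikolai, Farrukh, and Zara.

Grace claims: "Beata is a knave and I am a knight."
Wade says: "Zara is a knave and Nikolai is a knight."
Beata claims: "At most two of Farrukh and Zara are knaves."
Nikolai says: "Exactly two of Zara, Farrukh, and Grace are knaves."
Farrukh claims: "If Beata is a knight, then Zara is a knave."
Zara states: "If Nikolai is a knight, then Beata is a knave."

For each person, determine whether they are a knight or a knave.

Grace: knave, Wade: knight, Beata: knight, Nikolai: knight, Farrukh: knight, Zara: knave

Regardless of anyone's role, Beata's statement is true, so Beata is a knight.
With that fixed, Grace's statement is false, so Grace is a knave.
Consider Wade. Suppose Wade is a knave.
Then no assignment of the remaining roles makes every statement match its speaker's type — contradiction.
So Wade is a knight.
Consider Nikolai. Suppose Nikolai is a knave.
Then Wade's statement comes out false, contradicting Wade being a knight.
So Nikolai is a knight.
With that fixed, Zara's statement is false, so Zara is a knave.
With that fixed, Farrukh's statement is true, so Farrukh is a knight.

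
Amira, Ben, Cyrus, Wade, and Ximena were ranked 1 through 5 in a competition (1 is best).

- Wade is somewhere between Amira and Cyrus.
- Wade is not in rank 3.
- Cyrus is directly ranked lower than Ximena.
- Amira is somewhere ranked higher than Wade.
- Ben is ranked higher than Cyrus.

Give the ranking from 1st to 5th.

Amira, Wade, Ben, Ximena, Cyrus

From clue 1: Wade is in {2,3,4}.
From clues 1–2: Wade is in {2,4}.
From clues 1–3: Amira is in {1,5}.
From clues 1–4: Amira → rank 1, Wade → rank 2.
From clues 1–5: Ben → rank 3, Ximena → rank 4, Cyrus → rank 5.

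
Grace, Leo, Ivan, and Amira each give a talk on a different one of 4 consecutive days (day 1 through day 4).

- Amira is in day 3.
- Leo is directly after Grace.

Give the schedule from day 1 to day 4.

Grace, Leo, Amira, Ivan

From clue 1: Amira → day 3.
From clues 1–2: Grace → day 1, Leo → day 2, Ivan → day 4.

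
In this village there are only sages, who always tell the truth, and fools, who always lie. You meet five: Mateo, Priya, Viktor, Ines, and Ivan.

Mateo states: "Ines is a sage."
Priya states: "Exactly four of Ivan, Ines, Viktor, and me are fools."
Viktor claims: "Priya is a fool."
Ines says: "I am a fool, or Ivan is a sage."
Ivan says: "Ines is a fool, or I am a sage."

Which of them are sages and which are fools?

Consider Mateo. Suppose Mateo is a fool.
Then no assignment of the remaining roles makes every statement match its speaker's type — contradiction.
So Mateo is a sage.
Consider Priya. Suppose Priya is a sage.
Then Priya's own statement would have to be true, but it can't be — contradiction.
So Priya is a fool.
With that fixed, Viktor's statement is true, so Viktor is a sage.
Consider Ines. Suppose Ines is a fool.
Then Mateo's statement comes out false, contradicting Mateo being a sage.
So Ines is a sage.
Consider Ivan. Suppose Ivan is a fool.
Then Ines's statement comes out false, contradicting Ines being a sage.
So Ivan is a sage.

Mateo: sage, Priya: fool, Viktor: sage, Ines: sage, Ivan: sage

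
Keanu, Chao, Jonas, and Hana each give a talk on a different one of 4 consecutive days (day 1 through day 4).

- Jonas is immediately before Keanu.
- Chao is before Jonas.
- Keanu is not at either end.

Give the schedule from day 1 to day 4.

From clue 1: Keanu is in {2,3,4}.
From clues 1–2: Keanu is in {3,4}.
From clues 1–3: Chao → day 1, Jonas → day 2, Keanu → day 3, Hana → day 4.

Chao, Jonas, Keanu, Hana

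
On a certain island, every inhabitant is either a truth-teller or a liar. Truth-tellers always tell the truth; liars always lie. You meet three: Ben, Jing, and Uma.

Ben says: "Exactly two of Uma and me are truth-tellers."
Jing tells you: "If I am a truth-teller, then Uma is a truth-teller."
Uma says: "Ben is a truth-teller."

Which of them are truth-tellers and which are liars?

Ben: truth-teller, Jing: truth-teller, Uma: truth-teller

Consider Ben. Suppose Ben is a liar.
Then no assignment of the remaining roles makes every statement match its speaker's type — contradiction.
So Ben is a truth-teller.
With that fixed, Uma's statement is true, so Uma is a truth-teller.
With that fixed, Jing's statement is true, so Jing is a truth-teller.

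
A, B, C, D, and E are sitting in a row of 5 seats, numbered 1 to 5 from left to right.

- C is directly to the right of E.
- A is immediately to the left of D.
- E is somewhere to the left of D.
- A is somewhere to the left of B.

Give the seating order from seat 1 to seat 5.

From clue 1: C is in {2,3,4,5}.
From clues 1–2: B is in {1,3,5}.
From clues 1–3: A is in {3,4}.
From clues 1–4: E → seat 1, C → seat 2, A → seat 3, D → seat 4, B → seat 5.

E, C, A, D, B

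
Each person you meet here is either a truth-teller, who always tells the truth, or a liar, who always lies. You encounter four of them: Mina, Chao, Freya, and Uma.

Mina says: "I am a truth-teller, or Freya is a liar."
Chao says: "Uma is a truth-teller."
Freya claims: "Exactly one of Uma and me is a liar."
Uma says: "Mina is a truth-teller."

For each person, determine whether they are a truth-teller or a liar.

Consider Mina. Suppose Mina is a truth-teller.
Then no assignment of the remaining roles makes every statement match its speaker's type — contradiction.
So Mina is a liar.
With that fixed, Uma's statement is false, so Uma is a liar.
With that fixed, Chao's statement is false, so Chao is a liar.
Consider Freya. Suppose Freya is a liar.
Then Mina's statement comes out true, contradicting Mina being a liar.
So Freya is a truth-teller.

Mina: liar, Chao: liar, Freya: truth-teller, Uma: liar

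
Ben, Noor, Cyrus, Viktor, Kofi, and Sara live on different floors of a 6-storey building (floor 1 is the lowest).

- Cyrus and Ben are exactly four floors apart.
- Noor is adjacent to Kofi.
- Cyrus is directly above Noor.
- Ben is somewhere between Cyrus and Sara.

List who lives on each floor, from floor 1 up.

Sara, Ben, Viktor, Kofi, Noor, Cyrus

From clue 1: Ben is in {1,2,5,6}.
From clues 1–3: Ben is in {1,2}.
From clues 1–4: Sara → floor 1, Ben → floor 2, Viktor → floor 3, Kofi → floor 4, Noor → floor 5, Cyrus → floor 6.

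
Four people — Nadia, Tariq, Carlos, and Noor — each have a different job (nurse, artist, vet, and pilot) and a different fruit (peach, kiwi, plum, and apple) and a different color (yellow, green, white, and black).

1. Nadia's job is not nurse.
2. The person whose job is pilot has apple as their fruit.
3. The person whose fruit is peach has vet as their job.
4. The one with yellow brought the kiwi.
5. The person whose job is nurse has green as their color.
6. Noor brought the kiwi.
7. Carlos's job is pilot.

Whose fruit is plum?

Tariq

With clues 1–5, Nadia is impossible for the one with fruit plum.
With clues 1–6, Noor is impossible for the one with fruit plum.
With clues 1–7, Carlos is impossible for the one with fruit plum.
That leaves Tariq.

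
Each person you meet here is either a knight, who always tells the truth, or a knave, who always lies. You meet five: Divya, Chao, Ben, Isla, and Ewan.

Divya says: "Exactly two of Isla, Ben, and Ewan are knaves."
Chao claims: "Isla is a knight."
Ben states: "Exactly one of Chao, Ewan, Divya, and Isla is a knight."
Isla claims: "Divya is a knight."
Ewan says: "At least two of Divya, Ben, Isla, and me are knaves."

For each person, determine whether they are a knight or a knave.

Consider Divya. Suppose Divya is a knight.
Then no assignment of the remaining roles makes every statement match its speaker's type — contradiction.
So Divya is a knave.
With that fixed, Isla's statement is false, so Isla is a knave.
With that fixed, Ewan's statement is true, so Ewan is a knight.
With that fixed, Chao's statement is false, so Chao is a knave.
With that fixed, Ben's statement is true, so Ben is a knight.

Divya: knave, Chao: knave, Ben: knight, Isla: knave, Ewan: knight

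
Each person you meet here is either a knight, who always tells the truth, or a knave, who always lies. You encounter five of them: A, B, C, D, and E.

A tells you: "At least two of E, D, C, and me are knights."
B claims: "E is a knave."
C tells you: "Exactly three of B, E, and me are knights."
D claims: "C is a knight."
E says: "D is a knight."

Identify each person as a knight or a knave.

Consider A. Suppose A is a knight.
Then no assignment of the remaining roles makes every statement match its speaker's type — contradiction.
So A is a knave.
Consider B. Suppose B is a knave.
Then no assignment of the remaining roles makes every statement match its speaker's type — contradiction.
So B is a knight.
Consider C. Suppose C is a knight.
Then no assignment of the remaining roles makes every statement match its speaker's type — contradiction.
So C is a knave.
With that fixed, D's statement is false, so D is a knave.
With that fixed, E's statement is false, so E is a knave.

A: knave, B: knight, C: knave, D: knave, E: knave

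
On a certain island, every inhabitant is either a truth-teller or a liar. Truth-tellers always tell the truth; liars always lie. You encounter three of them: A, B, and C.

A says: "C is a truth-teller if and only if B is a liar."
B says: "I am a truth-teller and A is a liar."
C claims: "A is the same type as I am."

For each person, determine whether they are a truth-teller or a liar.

Consider A. Suppose A is a liar.
Then whichever role C has, C's statement has the wrong truth value — contradiction.
So A is a truth-teller.
With that fixed, B's statement is false, so B is a liar.
Consider C. Suppose C is a liar.
Then A's statement comes out false, contradicting A being a truth-teller.
So C is a truth-teller.

A: truth-teller, B: liar, C: truth-teller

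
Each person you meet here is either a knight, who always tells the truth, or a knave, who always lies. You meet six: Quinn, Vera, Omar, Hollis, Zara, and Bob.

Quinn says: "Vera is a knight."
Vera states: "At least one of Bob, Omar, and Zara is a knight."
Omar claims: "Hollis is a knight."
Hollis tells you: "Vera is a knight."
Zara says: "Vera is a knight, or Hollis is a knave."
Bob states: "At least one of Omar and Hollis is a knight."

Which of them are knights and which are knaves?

Quinn: knight, Vera: knight, Omar: knight, Hollis: knight, Zara: knight, Bob: knight

Consider Quinn. Suppose Quinn is a knave.
Then no assignment of the remaining roles makes every statement match its speaker's type — contradiction.
So Quinn is a knight.
Consider Vera. Suppose Vera is a knave.
Then Quinn's statement comes out false, contradicting Quinn being a knight.
So Vera is a knight.
With that fixed, Hollis's statement is true, so Hollis is a knight.
With that fixed, Zara's statement is true, so Zara is a knight.
With that fixed, Bob's statement is true, so Bob is a knight.
With that fixed, Omar's statement is true, so Omar is a knight.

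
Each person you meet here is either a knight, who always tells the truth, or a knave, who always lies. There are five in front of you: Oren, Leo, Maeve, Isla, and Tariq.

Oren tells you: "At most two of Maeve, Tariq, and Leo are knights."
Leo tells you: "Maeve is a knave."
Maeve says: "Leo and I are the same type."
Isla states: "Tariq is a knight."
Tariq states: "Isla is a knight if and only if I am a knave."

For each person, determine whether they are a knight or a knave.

Consider Oren. Suppose Oren is a knave.
Then no assignment of the remaining roles makes every statement match its speaker's type — contradiction.
So Oren is a knight.
Consider Leo. Suppose Leo is a knave.
Then whichever role Maeve has, Maeve's statement has the wrong truth value — contradiction.
So Leo is a knight.
Consider Maeve. Suppose Maeve is a knight.
Then Leo's statement comes out false, contradicting Leo being a knight.
So Maeve is a knave.
Consider Isla. Suppose Isla is a knight.
Then whichever role Tariq has, Tariq's statement has the wrong truth value — contradiction.
So Isla is a knave.
Consider Tariq. Suppose Tariq is a knight.
Then Isla's statement comes out true, contradicting Isla being a knave.
So Tariq is a knave.

Oren: knight, Leo: knight, Maeve: knave, Isla: knave, Tariq: knave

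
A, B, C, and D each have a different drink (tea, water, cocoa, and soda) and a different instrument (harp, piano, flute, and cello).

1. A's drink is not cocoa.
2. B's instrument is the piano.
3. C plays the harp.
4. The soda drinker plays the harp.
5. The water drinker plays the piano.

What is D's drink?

With clues 1–4, soda is impossible for D's drink.
With clues 1–5, tea and water are impossible for D's drink.
That leaves cocoa.

cocoa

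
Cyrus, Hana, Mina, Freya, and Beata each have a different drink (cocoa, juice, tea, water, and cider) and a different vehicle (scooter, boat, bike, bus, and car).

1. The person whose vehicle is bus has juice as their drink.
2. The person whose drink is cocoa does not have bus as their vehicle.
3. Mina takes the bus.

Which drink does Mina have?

juice

With clues 1–3, cider, cocoa, tea, and water are impossible for Mina's drink.
That leaves juice.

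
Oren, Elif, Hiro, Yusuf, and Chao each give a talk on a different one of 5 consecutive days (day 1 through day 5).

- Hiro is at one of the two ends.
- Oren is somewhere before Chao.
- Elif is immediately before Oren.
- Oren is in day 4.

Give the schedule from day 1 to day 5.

Hiro, Yusuf, Elif, Oren, Chao

From clue 1: Hiro is in {1,5}.
From clues 1–4: Hiro → day 1, Yusuf → day 2, Elif → day 3, Oren → day 4, Chao → day 5.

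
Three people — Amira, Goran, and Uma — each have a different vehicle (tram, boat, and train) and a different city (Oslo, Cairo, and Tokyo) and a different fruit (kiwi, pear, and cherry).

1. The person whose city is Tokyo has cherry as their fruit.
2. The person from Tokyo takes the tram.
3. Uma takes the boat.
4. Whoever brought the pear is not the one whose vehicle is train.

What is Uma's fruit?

pear

With clues 1–3, cherry is impossible for Uma's fruit.
With clues 1–4, kiwi is impossible for Uma's fruit.
That leaves pear.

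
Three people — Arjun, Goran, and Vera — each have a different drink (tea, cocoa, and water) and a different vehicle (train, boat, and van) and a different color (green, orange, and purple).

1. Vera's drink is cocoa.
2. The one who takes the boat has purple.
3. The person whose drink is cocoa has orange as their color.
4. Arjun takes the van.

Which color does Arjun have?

With clues 1–3, orange is impossible for Arjun's color.
With clues 1–4, purple is impossible for Arjun's color.
That leaves green.

green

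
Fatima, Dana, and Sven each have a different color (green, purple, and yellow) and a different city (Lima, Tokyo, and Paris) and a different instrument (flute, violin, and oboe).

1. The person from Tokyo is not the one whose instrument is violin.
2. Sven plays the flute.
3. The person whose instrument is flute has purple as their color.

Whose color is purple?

With clues 1–3, Dana and Fatima are impossible for the one with color purple.
That leaves Sven.

Sven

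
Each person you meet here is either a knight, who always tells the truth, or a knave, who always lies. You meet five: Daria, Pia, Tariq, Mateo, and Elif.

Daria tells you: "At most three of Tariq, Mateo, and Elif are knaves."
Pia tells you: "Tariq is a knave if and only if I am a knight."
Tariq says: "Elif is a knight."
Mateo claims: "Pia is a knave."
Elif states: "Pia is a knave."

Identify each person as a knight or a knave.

Regardless of anyone's role, Daria's statement is true, so Daria is a knight.
Consider Pia. Suppose Pia is a knave.
Then no assignment of the remaining roles makes every statement match its speaker's type — contradiction.
So Pia is a knight.
With that fixed, Mateo's statement is false, so Mateo is a knave.
With that fixed, Elif's statement is false, so Elif is a knave.
With that fixed, Tariq's statement is false, so Tariq is a knave.

Daria: knight, Pia: knight, Tariq: knave, Mateo: knave, Elif: knave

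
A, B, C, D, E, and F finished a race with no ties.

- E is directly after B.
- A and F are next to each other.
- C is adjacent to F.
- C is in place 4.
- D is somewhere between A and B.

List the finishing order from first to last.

B, E, D, C, F, A

From clue 1: B is in {1,2,3,4,5}.
From clues 1–3: B is in {1,2,4,5}.
From clues 1–4: C → place 4.
From clues 1–5: B → place 1, E → place 2, D → place 3, F → place 5, A → place 6.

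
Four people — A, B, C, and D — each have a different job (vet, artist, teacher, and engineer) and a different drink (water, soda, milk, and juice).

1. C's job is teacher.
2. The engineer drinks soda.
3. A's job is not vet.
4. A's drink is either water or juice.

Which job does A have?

Clue 1 rules out teacher for A's job.
With clues 1–3, vet is impossible for A's job.
With clues 1–4, engineer is impossible for A's job.
That leaves artist.

artist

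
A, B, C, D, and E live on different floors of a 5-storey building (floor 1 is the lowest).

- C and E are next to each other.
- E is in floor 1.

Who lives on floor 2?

With clues 1–2, A, B, D, and E are ruled out for floor 2.
So floor 2 is C.

C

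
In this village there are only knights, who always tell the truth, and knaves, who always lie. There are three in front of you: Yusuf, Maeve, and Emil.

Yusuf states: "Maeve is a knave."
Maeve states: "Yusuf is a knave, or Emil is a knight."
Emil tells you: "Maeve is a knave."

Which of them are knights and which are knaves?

Yusuf: knave, Maeve: knight, Emil: knave

Consider Yusuf. Suppose Yusuf is a knight.
Then no assignment of the remaining roles makes every statement match its speaker's type — contradiction.
So Yusuf is a knave.
With that fixed, Maeve's statement is true, so Maeve is a knight.
With that fixed, Emil's statement is false, so Emil is a knave.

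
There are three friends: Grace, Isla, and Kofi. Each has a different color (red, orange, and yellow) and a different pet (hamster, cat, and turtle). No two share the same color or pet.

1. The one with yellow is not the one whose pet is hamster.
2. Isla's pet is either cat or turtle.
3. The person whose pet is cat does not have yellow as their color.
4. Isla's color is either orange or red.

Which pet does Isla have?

cat

With clues 1–2, hamster is impossible for Isla's pet.
With clues 1–4, turtle is impossible for Isla's pet.
That leaves cat.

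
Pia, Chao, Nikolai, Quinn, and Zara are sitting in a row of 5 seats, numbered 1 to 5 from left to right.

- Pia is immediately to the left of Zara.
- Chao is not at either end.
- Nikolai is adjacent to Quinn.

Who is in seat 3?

Chao

With clues 1–3, Nikolai, Pia, Quinn, and Zara are ruled out for seat 3.
So seat 3 is Chao.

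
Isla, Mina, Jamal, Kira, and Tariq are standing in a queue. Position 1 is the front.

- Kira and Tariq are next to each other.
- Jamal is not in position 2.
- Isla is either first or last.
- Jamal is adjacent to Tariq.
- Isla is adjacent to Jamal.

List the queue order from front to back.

Mina, Kira, Tariq, Jamal, Isla

From clues 1–2: Jamal is in {1,3,4,5}.
From clues 1–3: Isla is in {1,5}.
From clues 1–5: Mina → position 1, Kira → position 2, Tariq → position 3, Jamal → position 4, Isla → position 5.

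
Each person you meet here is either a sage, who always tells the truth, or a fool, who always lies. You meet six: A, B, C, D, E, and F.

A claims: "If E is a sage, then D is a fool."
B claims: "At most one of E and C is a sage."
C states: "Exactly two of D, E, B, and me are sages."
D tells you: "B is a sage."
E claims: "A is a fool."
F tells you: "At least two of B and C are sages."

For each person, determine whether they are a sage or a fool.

Consider A. Suppose A is a sage.
Then no assignment of the remaining roles makes every statement match its speaker's type — contradiction.
So A is a fool.
With that fixed, E's statement is true, so E is a sage.
Consider B. Suppose B is a fool.
Then no assignment of the remaining roles makes every statement match its speaker's type — contradiction.
So B is a sage.
With that fixed, D's statement is true, so D is a sage.
With that fixed, C's statement is false, so C is a fool.
With that fixed, F's statement is false, so F is a fool.

A: fool, B: sage, C: fool, D: sage, E: sage, F: fool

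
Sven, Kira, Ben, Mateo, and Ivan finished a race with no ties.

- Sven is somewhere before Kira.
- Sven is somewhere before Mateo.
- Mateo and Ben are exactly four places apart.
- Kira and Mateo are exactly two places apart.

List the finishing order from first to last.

Ben, Sven, Kira, Ivan, Mateo

From clue 1: Sven is in {1,2,3,4}.
From clues 1–2: Sven is in {1,2,3}.
From clues 1–3: Ben → place 1, Mateo → place 5.
From clues 1–4: Sven → place 2, Kira → place 3, Ivan → place 4.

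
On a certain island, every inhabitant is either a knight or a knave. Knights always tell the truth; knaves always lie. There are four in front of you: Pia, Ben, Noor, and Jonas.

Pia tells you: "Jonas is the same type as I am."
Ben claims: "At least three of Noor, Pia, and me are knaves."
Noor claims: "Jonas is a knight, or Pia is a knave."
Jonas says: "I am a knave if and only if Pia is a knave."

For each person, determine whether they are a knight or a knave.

Pia: knight, Ben: knave, Noor: knight, Jonas: knight

Consider Pia. Suppose Pia is a knave.
Then whichever role Jonas has, Jonas's statement has the wrong truth value — contradiction.
So Pia is a knight.
With that fixed, Ben's statement is false, so Ben is a knave.
Consider Noor. Suppose Noor is a knave.
Then no assignment of the remaining roles makes every statement match its speaker's type — contradiction.
So Noor is a knight.
Consider Jonas. Suppose Jonas is a knave.
Then Pia's statement comes out false, contradicting Pia being a knight.
So Jonas is a knight.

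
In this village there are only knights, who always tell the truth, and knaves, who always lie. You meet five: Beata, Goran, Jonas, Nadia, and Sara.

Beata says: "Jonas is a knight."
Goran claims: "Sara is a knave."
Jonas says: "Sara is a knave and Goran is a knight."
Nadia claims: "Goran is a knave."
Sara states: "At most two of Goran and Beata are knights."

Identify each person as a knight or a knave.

Beata: knave, Goran: knave, Jonas: knave, Nadia: knight, Sara: knight

Regardless of anyone's role, Sara's statement is true, so Sara is a knight.
With that fixed, Goran's statement is false, so Goran is a knave.
With that fixed, Jonas's statement is false, so Jonas is a knave.
With that fixed, Nadia's statement is true, so Nadia is a knight.
With that fixed, Beata's statement is false, so Beata is a knave.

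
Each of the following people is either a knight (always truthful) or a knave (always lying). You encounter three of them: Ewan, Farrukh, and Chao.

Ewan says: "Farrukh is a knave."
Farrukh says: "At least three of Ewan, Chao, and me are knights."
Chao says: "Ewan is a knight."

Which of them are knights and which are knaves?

Ewan: knight, Farrukh: knave, Chao: knight

Consider Ewan. Suppose Ewan is a knave.
Then no assignment of the remaining roles makes every statement match its speaker's type — contradiction.
So Ewan is a knight.
With that fixed, Chao's statement is true, so Chao is a knight.
Consider Farrukh. Suppose Farrukh is a knight.
Then Ewan's statement comes out false, contradicting Ewan being a knight.
So Farrukh is a knave.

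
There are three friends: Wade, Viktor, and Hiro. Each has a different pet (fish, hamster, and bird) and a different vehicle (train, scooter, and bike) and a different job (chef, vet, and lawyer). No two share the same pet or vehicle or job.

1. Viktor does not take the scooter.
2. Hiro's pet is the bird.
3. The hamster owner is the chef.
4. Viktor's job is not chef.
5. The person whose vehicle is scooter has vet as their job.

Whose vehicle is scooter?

Clue 1 rules out Viktor for the one with vehicle scooter.
With clues 1–5, Wade is impossible for the one with vehicle scooter.
That leaves Hiro.

Hiro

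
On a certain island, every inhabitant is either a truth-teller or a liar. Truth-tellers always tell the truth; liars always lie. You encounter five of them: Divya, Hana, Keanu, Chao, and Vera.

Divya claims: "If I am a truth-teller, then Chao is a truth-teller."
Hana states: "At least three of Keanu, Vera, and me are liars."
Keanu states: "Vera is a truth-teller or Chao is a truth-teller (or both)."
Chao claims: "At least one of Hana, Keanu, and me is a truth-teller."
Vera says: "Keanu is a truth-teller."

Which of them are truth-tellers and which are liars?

Consider Divya. Suppose Divya is a liar.
Then Divya's own statement would have to be false, but it can't be — contradiction.
So Divya is a truth-teller.
Consider Hana. Suppose Hana is a truth-teller.
Then Hana's own statement would have to be true, but it can't be — contradiction.
So Hana is a liar.
Consider Keanu. Suppose Keanu is a liar.
Then no assignment of the remaining roles makes every statement match its speaker's type — contradiction.
So Keanu is a truth-teller.
With that fixed, Chao's statement is true, so Chao is a truth-teller.
With that fixed, Vera's statement is true, so Vera is a truth-teller.

Divya: truth-teller, Hana: liar, Keanu: truth-teller, Chao: truth-teller, Vera: truth-teller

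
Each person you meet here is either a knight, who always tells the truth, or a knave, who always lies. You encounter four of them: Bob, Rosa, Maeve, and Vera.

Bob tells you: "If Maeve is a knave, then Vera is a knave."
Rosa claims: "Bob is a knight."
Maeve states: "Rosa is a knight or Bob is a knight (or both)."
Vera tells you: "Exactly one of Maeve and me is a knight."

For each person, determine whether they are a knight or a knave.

Consider Bob. Suppose Bob is a knight.
Then no assignment of the remaining roles makes every statement match its speaker's type — contradiction.
So Bob is a knave.
With that fixed, Rosa's statement is false, so Rosa is a knave.
With that fixed, Maeve's statement is false, so Maeve is a knave.
Consider Vera. Suppose Vera is a knave.
Then Bob's statement comes out true, contradicting Bob being a knave.
So Vera is a knight.

Bob: knave, Rosa: knave, Maeve: knave, Vera: knight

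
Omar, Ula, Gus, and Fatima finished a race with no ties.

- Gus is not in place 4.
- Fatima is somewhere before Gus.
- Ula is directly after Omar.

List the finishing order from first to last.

Fatima, Gus, Omar, Ula

From clue 1: Gus is in {1,2,3}.
From clues 1–2: Gus is in {2,3}.
From clues 1–3: Fatima → place 1, Gus → place 2, Omar → place 3, Ula → place 4.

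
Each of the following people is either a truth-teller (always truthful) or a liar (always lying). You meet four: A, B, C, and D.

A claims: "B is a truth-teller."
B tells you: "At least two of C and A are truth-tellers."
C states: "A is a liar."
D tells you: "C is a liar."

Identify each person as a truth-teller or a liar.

Consider A. Suppose A is a truth-teller.
Then no assignment of the remaining roles makes every statement match its speaker's type — contradiction.
So A is a liar.
With that fixed, B's statement is false, so B is a liar.
With that fixed, C's statement is true, so C is a truth-teller.
With that fixed, D's statement is false, so D is a liar.

A: liar, B: liar, C: truth-teller, D: liar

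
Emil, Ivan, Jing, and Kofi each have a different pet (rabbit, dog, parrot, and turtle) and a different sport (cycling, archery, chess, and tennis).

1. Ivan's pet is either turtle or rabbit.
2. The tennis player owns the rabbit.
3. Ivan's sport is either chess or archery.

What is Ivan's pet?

turtle

Clue 1 rules out dog and parrot for Ivan's pet.
With clues 1–3, rabbit is impossible for Ivan's pet.
That leaves turtle.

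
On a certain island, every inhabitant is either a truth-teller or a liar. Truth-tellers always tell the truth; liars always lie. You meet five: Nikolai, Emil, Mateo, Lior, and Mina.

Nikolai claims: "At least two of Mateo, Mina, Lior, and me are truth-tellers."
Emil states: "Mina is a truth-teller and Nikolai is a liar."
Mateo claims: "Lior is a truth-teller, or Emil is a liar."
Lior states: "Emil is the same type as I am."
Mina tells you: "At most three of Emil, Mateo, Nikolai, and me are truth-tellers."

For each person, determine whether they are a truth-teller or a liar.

Nikolai: liar, Emil: truth-teller, Mateo: liar, Lior: liar, Mina: truth-teller

Consider Nikolai. Suppose Nikolai is a truth-teller.
Then no assignment of the remaining roles makes every statement match its speaker's type — contradiction.
So Nikolai is a liar.
With that fixed, Mina's statement is true, so Mina is a truth-teller.
With that fixed, Emil's statement is true, so Emil is a truth-teller.
Consider Mateo. Suppose Mateo is a truth-teller.
Then Nikolai's statement comes out true, contradicting Nikolai being a liar.
So Mateo is a liar.
Consider Lior. Suppose Lior is a truth-teller.
Then Nikolai's statement comes out true, contradicting Nikolai being a liar.
So Lior is a liar.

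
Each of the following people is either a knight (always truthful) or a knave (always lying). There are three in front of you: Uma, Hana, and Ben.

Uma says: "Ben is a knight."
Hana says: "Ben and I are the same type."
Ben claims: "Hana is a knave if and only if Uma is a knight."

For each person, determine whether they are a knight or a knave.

Consider Uma. Suppose Uma is a knave.
Then no assignment of the remaining roles makes every statement match its speaker's type — contradiction.
So Uma is a knight.
Consider Hana. Suppose Hana is a knight.
Then no assignment of the remaining roles makes every statement match its speaker's type — contradiction.
So Hana is a knave.
With that fixed, Ben's statement is true, so Ben is a knight.

Uma: knight, Hana: knave, Ben: knight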